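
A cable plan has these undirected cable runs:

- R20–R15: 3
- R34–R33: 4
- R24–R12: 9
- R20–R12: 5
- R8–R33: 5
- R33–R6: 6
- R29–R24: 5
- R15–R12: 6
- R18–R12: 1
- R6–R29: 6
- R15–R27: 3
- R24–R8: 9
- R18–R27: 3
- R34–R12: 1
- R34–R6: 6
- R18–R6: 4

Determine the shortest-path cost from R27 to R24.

Shortest distances from R27:
R27: 0
R18: 3  (via R27)
R15: 3  (via R27)
R12: 4  (via R18)
R34: 5  (via R12)
R20: 6  (via R15)
R6: 7  (via R18)
R33: 9  (via R34)
R24: 13  (via R12)
Shortest route: R27–R18–R12–R24 = 13.

13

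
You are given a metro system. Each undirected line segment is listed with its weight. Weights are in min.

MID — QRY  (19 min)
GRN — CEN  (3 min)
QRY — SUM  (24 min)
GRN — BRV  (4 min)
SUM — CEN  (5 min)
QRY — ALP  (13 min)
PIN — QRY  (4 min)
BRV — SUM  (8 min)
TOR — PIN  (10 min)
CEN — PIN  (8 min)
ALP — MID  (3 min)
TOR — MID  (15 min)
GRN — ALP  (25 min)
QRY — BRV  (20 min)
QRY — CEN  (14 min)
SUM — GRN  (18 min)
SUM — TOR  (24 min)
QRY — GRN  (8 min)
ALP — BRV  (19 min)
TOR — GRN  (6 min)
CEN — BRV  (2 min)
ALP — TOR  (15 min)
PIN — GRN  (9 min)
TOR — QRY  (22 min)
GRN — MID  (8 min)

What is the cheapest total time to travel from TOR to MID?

Running Dijkstra from TOR:
TOR: 0
GRN: 6  (via TOR)
CEN: 9  (via GRN)
BRV: 10  (via GRN)
PIN: 10  (via TOR)
MID: 14  (via GRN)
Shortest route: TOR–GRN–MID = 14 min.

14 min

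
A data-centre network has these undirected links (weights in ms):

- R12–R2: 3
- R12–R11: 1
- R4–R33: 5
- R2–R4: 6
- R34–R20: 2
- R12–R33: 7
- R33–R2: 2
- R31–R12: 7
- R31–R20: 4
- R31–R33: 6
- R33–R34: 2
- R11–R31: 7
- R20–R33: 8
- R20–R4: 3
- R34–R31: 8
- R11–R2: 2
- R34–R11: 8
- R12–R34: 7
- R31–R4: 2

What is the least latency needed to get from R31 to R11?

7 ms

Compare a few routes:
R31–R12–R11: 7+1 = 8
R31–R11: 7 = 7
R31–R33–R2–R11: 6+2+2 = 10
The minimum is 7 ms via R31–R11.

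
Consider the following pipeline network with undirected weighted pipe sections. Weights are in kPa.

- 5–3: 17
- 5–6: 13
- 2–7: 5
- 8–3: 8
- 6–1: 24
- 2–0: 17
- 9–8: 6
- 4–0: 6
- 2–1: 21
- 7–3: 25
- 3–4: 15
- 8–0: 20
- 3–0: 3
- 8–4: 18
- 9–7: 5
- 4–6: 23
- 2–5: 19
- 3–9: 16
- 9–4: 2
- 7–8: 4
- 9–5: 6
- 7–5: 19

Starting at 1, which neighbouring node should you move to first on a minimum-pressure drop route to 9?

Candidate routes:
1 - 6 - 5 - 9: 24+13+6 = 43
1 - 2 - 7 - 8 - 9: 21+5+4+6 = 36
1 - 2 - 7 - 9: 21+5+5 = 31
The minimum is 31 kPa via 1 - 2 - 7 - 9.
So from 1 the first move is to 2.

2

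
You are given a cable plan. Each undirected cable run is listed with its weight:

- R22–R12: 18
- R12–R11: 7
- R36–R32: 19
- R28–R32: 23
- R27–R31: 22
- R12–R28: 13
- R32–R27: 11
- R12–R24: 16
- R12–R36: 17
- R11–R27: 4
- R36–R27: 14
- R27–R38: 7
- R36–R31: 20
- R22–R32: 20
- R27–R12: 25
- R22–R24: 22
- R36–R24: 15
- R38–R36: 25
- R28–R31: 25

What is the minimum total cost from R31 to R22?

51

Running Dijkstra from R31:
R31: 0
R36: 20  (via R31)
R27: 22  (via R31)
R28: 25  (via R31)
R11: 26  (via R27)
R38: 29  (via R27)
R32: 33  (via R27)
R12: 33  (via R11)
R24: 35  (via R36)
R22: 51  (via R12)
Shortest route: R31–R27–R11–R12–R22 = 51.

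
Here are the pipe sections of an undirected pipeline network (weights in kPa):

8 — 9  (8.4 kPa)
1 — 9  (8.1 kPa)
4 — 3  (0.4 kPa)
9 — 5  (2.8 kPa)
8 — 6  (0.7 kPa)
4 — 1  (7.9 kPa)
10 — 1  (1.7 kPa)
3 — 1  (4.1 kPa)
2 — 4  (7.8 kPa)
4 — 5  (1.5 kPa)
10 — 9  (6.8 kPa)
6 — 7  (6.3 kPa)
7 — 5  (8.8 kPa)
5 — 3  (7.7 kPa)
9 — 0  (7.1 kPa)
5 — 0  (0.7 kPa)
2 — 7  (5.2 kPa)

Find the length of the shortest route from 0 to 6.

Candidate routes:
0–5–7–6: 0.7+8.8+6.3 = 15.8
0–5–9–8–6: 0.7+2.8+8.4+0.7 = 12.6
0–9–8–6: 7.1+8.4+0.7 = 16.2
The minimum is 12.6 kPa via 0–5–9–8–6.

12.6 kPa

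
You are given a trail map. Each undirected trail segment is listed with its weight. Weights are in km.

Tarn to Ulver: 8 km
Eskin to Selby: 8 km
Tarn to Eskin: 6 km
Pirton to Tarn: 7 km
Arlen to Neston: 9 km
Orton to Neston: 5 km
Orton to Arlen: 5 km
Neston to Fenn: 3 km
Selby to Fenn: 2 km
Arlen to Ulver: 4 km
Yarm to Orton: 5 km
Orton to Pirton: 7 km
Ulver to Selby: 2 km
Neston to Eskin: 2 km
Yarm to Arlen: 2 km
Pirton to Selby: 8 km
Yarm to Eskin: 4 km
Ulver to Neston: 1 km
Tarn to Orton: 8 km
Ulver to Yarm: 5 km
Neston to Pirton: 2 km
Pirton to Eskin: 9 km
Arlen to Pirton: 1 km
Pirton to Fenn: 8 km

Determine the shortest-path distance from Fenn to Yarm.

Candidate routes:
Fenn–Selby–Ulver–Yarm: 2+2+5 = 9
Fenn–Neston–Pirton–Arlen–Yarm: 3+2+1+2 = 8
Cheapest is Fenn–Neston–Pirton–Arlen–Yarm at 8 km.

8 km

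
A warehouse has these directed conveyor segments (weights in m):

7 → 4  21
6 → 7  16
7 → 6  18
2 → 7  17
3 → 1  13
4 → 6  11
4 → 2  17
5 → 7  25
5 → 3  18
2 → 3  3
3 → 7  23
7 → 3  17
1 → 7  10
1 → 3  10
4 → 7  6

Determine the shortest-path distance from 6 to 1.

Compare a few routes:
6 → 7 → 4 → 2 → 3 → 1: 16+21+17+3+13 = 70
6 → 7 → 3 → 1: 16+17+13 = 46
The minimum is 46 m via 6 → 7 → 3 → 1.

46 m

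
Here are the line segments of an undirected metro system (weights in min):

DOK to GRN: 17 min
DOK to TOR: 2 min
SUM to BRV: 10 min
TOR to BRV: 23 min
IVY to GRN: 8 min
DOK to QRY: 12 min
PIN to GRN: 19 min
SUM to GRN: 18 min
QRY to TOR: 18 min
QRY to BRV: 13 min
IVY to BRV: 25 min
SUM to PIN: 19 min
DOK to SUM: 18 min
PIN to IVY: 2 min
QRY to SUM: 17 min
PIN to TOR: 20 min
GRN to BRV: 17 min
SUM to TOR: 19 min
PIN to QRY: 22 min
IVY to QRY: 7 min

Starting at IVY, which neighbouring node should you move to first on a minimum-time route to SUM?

Candidate routes:
IVY → PIN → SUM: 2+19 = 21
IVY → QRY → SUM: 7+17 = 24
IVY → GRN → SUM: 8+18 = 26
IVY → QRY → BRV → SUM: 7+13+10 = 30
The minimum is 21 min via IVY → PIN → SUM.
So from IVY the first move is to PIN.

PIN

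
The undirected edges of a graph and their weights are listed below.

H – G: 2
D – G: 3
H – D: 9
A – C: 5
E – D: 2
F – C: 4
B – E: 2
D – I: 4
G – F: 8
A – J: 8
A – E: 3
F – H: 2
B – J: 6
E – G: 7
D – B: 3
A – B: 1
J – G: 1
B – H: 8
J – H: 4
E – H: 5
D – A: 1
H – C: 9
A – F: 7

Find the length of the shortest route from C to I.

10

Candidate routes:
C–A–E–D–I: 5+3+2+4 = 14
C–A–B–D–I: 5+1+3+4 = 13
C–A–D–I: 5+1+4 = 10
The minimum is 10 via C–A–D–I.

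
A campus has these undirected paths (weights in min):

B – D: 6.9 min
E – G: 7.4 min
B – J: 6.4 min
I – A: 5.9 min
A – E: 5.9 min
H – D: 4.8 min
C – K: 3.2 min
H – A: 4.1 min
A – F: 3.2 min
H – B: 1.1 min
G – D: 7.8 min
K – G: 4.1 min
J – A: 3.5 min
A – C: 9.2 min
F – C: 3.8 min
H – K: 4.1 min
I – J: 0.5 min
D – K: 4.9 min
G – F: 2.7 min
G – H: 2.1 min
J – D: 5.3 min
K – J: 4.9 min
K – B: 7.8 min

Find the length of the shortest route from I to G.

Running Dijkstra from I:
I: 0
J: 0.5  (via I)
A: 4  (via J)
K: 5.4  (via J)
D: 5.8  (via J)
B: 6.9  (via J)
F: 7.2  (via A)
H: 8  (via B)
C: 8.6  (via K)
G: 9.5  (via K)
Shortest route: I–J–K–G = 9.5 min.

9.5 min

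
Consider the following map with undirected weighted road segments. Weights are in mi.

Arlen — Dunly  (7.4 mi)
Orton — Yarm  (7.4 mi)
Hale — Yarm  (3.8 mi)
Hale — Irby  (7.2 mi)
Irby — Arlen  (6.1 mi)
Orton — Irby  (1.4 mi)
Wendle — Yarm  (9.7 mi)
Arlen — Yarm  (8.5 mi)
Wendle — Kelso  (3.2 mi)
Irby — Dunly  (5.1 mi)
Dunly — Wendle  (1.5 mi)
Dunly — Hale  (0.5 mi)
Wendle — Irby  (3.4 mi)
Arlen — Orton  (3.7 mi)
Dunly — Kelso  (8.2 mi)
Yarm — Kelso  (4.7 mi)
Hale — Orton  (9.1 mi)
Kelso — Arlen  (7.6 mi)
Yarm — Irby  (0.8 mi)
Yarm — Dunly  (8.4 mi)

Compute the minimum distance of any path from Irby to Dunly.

Enumerating some paths:
Irby → Wendle → Dunly: 3.4+1.5 = 4.9
Irby → Dunly: 5.1 = 5.1
Cheapest is Irby → Wendle → Dunly at 4.9 mi.

4.9 mi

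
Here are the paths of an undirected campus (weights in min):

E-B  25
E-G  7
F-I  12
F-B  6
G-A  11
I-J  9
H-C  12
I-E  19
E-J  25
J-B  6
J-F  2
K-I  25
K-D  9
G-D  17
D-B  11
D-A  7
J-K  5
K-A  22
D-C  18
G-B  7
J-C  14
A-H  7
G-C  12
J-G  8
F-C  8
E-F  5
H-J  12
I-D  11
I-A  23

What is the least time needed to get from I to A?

Shortest distances from I:
I: 0
J: 9  (via I)
D: 11  (via I)
F: 11  (via J)
K: 14  (via J)
B: 15  (via J)
E: 16  (via F)
G: 17  (via J)
A: 18  (via D)
Shortest route: I–D–A = 18 min.

18 min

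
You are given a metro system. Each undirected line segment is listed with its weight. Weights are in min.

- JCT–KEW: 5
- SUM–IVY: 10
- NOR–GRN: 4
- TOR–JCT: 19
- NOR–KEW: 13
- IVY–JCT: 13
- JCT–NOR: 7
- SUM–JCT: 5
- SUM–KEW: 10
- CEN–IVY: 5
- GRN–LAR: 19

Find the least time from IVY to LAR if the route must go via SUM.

45 min

Best IVY to SUM: IVY–SUM costing 10
Shortest SUM→LAR: SUM–JCT–NOR–GRN–LAR = 35
Total via SUM: 10 + 35 = 45 min.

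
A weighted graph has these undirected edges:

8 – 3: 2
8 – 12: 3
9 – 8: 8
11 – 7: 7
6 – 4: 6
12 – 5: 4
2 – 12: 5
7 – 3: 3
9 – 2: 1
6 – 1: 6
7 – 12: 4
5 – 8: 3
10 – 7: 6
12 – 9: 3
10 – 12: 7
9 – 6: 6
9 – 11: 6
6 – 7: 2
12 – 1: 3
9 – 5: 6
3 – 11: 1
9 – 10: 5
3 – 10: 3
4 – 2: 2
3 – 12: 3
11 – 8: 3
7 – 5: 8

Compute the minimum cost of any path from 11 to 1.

Running Dijkstra from 11:
11: 0
3: 1  (via 11)
8: 3  (via 11)
7: 4  (via 3)
10: 4  (via 3)
12: 4  (via 3)
5: 6  (via 8)
6: 6  (via 7)
9: 6  (via 11)
1: 7  (via 12)
Shortest route: 11–3–12–1 = 7.

7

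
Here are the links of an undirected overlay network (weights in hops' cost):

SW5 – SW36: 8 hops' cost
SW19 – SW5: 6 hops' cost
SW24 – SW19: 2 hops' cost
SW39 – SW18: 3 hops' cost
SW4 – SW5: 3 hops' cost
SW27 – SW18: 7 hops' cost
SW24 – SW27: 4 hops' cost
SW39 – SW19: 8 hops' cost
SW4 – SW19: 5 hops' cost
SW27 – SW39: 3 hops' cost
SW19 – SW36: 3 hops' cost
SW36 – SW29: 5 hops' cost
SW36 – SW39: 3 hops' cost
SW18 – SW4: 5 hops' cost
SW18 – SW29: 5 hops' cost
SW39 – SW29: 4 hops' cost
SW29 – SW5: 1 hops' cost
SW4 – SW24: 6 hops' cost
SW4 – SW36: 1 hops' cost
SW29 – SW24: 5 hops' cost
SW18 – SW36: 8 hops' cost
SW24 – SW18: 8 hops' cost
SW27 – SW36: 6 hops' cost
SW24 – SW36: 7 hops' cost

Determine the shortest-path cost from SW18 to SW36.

6 hops' cost

Enumerating some paths:
SW18–SW36: 8 = 8
SW18–SW39–SW36: 3+3 = 6
The minimum is 6 hops' cost via SW18–SW39–SW36.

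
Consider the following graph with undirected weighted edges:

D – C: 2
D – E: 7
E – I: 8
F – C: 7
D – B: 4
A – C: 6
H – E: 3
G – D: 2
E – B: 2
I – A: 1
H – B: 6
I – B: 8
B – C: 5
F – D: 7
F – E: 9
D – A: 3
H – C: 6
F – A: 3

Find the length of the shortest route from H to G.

10

Settle nodes by increasing distance from H:
H: 0
E: 3  (via H)
B: 5  (via E)
C: 6  (via H)
D: 8  (via C)
G: 10  (via D)
Shortest route: H–C–D–G = 10.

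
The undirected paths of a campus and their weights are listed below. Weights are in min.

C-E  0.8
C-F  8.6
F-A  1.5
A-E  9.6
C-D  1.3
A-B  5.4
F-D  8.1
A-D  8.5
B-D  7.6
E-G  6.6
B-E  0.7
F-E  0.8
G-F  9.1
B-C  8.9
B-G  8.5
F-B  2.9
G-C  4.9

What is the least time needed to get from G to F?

6.5 min

Running Dijkstra from G:
G: 0
C: 4.9  (via G)
E: 5.7  (via C)
D: 6.2  (via C)
B: 6.4  (via E)
F: 6.5  (via E)
Shortest route: G → C → E → F = 6.5 min.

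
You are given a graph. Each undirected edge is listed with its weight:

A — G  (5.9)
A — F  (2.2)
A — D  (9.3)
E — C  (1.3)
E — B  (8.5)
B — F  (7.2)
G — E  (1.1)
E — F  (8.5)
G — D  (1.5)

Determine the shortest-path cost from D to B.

11.1

Shortest distances from D:
D: 0
G: 1.5  (via D)
E: 2.6  (via G)
C: 3.9  (via E)
A: 7.4  (via G)
F: 9.6  (via A)
B: 11.1  (via E)
Shortest route: D–G–E–B = 11.1.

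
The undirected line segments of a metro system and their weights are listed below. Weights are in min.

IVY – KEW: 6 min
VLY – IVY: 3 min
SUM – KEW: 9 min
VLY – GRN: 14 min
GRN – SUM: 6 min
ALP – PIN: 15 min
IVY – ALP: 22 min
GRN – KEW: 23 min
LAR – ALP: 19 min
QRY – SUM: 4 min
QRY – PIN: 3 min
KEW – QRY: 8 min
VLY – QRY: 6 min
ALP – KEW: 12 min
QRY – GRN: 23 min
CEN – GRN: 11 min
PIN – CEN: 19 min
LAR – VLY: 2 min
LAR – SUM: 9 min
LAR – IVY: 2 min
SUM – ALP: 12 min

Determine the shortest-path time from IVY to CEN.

28 min

Enumerating some paths:
IVY → LAR → VLY → QRY → SUM → GRN → CEN: 2+2+6+4+6+11 = 31
IVY → VLY → GRN → CEN: 3+14+11 = 28
IVY → LAR → VLY → GRN → CEN: 2+2+14+11 = 29
IVY → VLY → QRY → SUM → GRN → CEN: 3+6+4+6+11 = 30
Cheapest is IVY → VLY → GRN → CEN at 28 min.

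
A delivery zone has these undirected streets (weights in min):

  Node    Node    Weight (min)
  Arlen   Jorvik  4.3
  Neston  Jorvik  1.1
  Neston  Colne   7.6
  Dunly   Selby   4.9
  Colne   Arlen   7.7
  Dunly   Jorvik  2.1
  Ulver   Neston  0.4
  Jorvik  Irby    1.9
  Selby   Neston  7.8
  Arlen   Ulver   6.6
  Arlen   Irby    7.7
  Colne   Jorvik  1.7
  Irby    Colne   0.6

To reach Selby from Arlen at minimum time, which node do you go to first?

Jorvik

Compare a few routes:
Arlen - Ulver - Neston - Jorvik - Dunly - Selby: 6.6+0.4+1.1+2.1+4.9 = 15.1
Arlen - Jorvik - Neston - Selby: 4.3+1.1+7.8 = 13.2
Arlen - Jorvik - Dunly - Selby: 4.3+2.1+4.9 = 11.3
Arlen - Ulver - Neston - Selby: 6.6+0.4+7.8 = 14.8
The minimum is 11.3 min via Arlen - Jorvik - Dunly - Selby.
So from Arlen the first move is to Jorvik.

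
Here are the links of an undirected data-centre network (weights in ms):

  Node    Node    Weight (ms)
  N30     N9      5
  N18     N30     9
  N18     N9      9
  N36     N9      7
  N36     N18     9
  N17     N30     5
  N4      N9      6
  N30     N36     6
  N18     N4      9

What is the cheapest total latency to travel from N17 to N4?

Settle nodes by increasing distance from N17:
N17: 0
N30: 5  (via N17)
N9: 10  (via N30)
N36: 11  (via N30)
N18: 14  (via N30)
N4: 16  (via N9)
Shortest route: N17 → N30 → N9 → N4 = 16 ms.

16 ms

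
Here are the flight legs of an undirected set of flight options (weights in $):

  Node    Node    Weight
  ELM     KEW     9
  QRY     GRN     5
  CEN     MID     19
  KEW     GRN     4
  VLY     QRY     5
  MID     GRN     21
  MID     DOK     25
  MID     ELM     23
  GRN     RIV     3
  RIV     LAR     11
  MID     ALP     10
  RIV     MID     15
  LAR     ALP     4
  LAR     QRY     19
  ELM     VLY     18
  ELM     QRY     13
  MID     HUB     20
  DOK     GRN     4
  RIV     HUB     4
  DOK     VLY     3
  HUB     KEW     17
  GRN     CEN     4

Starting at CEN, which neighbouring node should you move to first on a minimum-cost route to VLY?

Enumerating some paths:
CEN–GRN–DOK–VLY: 4+4+3 = 11
CEN–GRN–QRY–VLY: 4+5+5 = 14
Cheapest is CEN–GRN–DOK–VLY at $11.
So from CEN the first move is to GRN.

GRN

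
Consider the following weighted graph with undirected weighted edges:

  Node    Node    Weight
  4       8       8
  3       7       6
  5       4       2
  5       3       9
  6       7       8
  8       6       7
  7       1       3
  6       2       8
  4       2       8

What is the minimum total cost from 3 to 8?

Shortest distances from 3:
3: 0
7: 6  (via 3)
1: 9  (via 7)
5: 9  (via 3)
4: 11  (via 5)
6: 14  (via 7)
2: 19  (via 4)
8: 19  (via 4)
Shortest route: 3–5–4–8 = 19.

19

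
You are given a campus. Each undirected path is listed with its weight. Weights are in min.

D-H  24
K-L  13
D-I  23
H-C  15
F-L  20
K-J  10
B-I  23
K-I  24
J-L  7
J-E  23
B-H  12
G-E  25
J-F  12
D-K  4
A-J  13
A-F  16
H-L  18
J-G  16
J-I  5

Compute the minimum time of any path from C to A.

53 min

Shortest distances from C:
C: 0
H: 15  (via C)
B: 27  (via H)
L: 33  (via H)
D: 39  (via H)
J: 40  (via L)
K: 43  (via D)
I: 45  (via J)
F: 52  (via J)
A: 53  (via J)
Shortest route: C–H–L–J–A = 53 min.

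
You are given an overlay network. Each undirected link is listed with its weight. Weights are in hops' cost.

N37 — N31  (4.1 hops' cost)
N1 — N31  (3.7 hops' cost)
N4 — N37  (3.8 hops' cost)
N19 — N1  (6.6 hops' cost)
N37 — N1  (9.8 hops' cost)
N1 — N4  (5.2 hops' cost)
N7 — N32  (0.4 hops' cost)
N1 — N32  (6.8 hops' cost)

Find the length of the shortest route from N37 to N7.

Shortest distances from N37:
N37: 0
N4: 3.8  (via N37)
N31: 4.1  (via N37)
N1: 7.8  (via N31)
N19: 14.4  (via N1)
N32: 14.6  (via N1)
N7: 15  (via N32)
Shortest route: N37–N31–N1–N32–N7 = 15 hops' cost.

15 hops' cost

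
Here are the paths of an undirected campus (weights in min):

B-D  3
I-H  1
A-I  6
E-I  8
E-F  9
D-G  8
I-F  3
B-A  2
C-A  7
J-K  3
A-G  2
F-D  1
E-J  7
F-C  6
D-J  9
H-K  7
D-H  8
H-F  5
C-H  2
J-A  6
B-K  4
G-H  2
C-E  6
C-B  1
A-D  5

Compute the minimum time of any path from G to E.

Candidate routes:
G → H → I → E: 2+1+8 = 11
G → A → B → C → E: 2+2+1+6 = 11
G → H → C → E: 2+2+6 = 10
The minimum is 10 min via G → H → C → E.

10 min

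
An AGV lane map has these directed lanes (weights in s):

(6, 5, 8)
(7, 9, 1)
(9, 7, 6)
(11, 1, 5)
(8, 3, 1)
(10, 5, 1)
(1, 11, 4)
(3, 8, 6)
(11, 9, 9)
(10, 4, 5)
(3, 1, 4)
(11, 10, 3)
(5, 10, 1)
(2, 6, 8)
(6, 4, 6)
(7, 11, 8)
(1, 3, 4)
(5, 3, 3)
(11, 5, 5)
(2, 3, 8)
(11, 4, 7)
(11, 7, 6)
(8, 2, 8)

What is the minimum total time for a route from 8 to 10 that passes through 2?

Shortest 8→2: 8–2 = 8
Shortest 2→10: 2–6–5–10 = 17
Total via 2: 8 + 17 = 25 s.

25 s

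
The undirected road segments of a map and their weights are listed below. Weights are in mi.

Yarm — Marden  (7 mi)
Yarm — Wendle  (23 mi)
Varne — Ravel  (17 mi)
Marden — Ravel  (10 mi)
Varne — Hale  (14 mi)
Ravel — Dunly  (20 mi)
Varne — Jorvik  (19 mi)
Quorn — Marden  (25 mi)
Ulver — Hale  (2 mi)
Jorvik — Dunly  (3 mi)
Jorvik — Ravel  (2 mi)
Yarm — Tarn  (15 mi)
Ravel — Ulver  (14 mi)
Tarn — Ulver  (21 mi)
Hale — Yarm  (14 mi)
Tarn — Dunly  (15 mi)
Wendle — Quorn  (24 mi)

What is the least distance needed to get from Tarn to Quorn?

47 mi

Enumerating some paths:
Tarn → Yarm → Marden → Quorn: 15+7+25 = 47
Tarn → Dunly → Jorvik → Ravel → Marden → Quorn: 15+3+2+10+25 = 55
The minimum is 47 mi via Tarn → Yarm → Marden → Quorn.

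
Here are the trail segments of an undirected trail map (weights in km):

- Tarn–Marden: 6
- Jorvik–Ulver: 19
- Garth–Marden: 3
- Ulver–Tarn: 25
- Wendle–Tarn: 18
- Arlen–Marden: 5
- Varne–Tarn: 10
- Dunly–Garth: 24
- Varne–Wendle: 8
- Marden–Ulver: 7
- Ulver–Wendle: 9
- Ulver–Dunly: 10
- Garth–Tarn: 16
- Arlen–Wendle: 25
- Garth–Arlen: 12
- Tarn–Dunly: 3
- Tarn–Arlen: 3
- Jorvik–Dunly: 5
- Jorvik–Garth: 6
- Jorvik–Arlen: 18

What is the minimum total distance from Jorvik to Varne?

Enumerating some paths:
Jorvik - Dunly - Tarn - Varne: 5+3+10 = 18
Jorvik - Garth - Marden - Tarn - Varne: 6+3+6+10 = 25
The minimum is 18 km via Jorvik - Dunly - Tarn - Varne.

18 km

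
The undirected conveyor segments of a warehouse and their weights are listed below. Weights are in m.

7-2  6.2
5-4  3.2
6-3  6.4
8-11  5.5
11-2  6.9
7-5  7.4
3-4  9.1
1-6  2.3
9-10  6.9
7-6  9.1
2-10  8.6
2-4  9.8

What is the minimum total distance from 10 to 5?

Compare a few routes:
10 → 2 → 7 → 5: 8.6+6.2+7.4 = 22.2
10 → 2 → 4 → 5: 8.6+9.8+3.2 = 21.6
Cheapest is 10 → 2 → 4 → 5 at 21.6 m.

21.6 m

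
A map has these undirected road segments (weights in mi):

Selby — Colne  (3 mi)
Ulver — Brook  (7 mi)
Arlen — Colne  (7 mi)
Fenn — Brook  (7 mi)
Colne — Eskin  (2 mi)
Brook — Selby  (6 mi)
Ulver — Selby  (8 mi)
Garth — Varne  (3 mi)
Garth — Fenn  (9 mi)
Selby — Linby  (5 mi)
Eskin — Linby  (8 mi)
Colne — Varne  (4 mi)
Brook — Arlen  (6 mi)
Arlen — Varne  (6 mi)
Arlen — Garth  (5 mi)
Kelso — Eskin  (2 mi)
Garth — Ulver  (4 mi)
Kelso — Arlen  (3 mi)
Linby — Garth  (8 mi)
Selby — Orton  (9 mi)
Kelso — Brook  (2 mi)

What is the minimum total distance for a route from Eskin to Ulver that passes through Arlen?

14 mi

Best Eskin to Arlen: Eskin–Kelso–Arlen costing 5
Best Arlen to Ulver: Arlen–Garth–Ulver costing 9
Total via Arlen: 5 + 9 = 14 mi.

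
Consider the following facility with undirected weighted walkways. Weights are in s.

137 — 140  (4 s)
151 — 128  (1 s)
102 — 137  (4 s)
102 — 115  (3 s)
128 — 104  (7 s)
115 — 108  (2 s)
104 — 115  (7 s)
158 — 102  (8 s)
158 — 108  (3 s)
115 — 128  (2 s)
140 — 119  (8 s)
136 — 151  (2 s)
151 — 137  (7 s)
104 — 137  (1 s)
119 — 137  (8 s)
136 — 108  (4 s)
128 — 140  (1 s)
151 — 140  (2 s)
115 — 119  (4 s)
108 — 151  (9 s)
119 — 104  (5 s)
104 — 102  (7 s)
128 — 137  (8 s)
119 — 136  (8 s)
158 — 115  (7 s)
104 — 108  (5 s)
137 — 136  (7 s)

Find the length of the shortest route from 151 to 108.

Settle nodes by increasing distance from 151:
151: 0
128: 1  (via 151)
140: 2  (via 151)
136: 2  (via 151)
115: 3  (via 128)
108: 5  (via 115)
Shortest route: 151 → 128 → 115 → 108 = 5 s.

5 s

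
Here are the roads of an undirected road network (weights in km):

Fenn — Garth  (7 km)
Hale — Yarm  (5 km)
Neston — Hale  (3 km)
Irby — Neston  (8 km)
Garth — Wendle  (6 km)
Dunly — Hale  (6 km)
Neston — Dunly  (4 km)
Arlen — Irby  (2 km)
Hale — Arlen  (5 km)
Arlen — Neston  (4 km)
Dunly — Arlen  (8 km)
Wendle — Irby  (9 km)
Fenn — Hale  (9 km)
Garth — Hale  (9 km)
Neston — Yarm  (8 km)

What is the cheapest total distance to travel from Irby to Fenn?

16 km

Shortest distances from Irby:
Irby: 0
Arlen: 2  (via Irby)
Neston: 6  (via Arlen)
Hale: 7  (via Arlen)
Wendle: 9  (via Irby)
Dunly: 10  (via Arlen)
Yarm: 12  (via Hale)
Garth: 15  (via Wendle)
Fenn: 16  (via Hale)
Shortest route: Irby → Arlen → Hale → Fenn = 16 km.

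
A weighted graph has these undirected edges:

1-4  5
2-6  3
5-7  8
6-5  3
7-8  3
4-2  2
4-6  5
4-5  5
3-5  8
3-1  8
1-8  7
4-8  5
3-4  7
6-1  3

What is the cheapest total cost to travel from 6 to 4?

Enumerating some paths:
6–5–4: 3+5 = 8
6–4: 5 = 5
The minimum is 5 via 6–4.

5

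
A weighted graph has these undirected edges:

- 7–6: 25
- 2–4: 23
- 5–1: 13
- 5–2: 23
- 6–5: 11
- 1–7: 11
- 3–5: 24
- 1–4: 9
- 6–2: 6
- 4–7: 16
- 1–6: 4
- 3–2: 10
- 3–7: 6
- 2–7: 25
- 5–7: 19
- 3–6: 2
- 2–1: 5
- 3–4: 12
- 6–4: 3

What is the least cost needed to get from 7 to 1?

11

Candidate routes:
7 - 3 - 6 - 1: 6+2+4 = 12
7 - 1: 11 = 11
The minimum is 11 via 7 - 1.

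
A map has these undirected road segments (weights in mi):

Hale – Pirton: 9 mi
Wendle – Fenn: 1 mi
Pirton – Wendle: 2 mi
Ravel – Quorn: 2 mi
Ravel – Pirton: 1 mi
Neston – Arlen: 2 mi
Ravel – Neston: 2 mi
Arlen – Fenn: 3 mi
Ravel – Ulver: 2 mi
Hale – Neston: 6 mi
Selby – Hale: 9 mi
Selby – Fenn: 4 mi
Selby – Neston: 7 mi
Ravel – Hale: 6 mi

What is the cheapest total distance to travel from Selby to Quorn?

10 mi

Enumerating some paths:
Selby → Neston → Ravel → Quorn: 7+2+2 = 11
Selby → Hale → Ravel → Quorn: 9+6+2 = 17
Selby → Fenn → Arlen → Neston → Ravel → Quorn: 4+3+2+2+2 = 13
Selby → Fenn → Wendle → Pirton → Ravel → Quorn: 4+1+2+1+2 = 10
The minimum is 10 mi via Selby → Fenn → Wendle → Pirton → Ravel → Quorn.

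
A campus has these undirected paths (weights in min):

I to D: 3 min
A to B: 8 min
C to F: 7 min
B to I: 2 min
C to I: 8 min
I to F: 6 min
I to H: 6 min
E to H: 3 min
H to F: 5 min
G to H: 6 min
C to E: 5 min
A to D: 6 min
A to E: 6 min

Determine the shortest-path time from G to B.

Settle nodes by increasing distance from G:
G: 0
H: 6  (via G)
E: 9  (via H)
F: 11  (via H)
I: 12  (via H)
B: 14  (via I)
Shortest route: G–H–I–B = 14 min.

14 min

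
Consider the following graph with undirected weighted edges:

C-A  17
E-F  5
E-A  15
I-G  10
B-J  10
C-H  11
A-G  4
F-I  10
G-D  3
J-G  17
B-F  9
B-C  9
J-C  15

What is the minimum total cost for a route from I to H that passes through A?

Shortest I→A: I → G → A = 14
Best A to H: A → C → H costing 28
Total via A: 14 + 28 = 42.

42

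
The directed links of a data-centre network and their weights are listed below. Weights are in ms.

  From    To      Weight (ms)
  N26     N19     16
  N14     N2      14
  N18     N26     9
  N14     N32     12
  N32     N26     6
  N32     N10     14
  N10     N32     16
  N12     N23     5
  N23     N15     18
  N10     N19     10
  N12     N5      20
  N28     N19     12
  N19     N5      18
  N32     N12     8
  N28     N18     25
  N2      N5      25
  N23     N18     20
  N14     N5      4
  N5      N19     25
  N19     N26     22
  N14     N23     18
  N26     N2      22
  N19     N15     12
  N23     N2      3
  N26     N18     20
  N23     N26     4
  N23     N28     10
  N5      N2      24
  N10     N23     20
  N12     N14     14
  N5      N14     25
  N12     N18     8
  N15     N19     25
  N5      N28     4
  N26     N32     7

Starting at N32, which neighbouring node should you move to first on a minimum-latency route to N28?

Candidate routes:
N32 → N12 → N5 → N28: 8+20+4 = 32
N32 → N10 → N23 → N28: 14+20+10 = 44
N32 → N12 → N23 → N28: 8+5+10 = 23
N32 → N12 → N14 → N5 → N28: 8+14+4+4 = 30
Cheapest is N32 → N12 → N23 → N28 at 23 ms.
So from N32 the first move is to N12.

N12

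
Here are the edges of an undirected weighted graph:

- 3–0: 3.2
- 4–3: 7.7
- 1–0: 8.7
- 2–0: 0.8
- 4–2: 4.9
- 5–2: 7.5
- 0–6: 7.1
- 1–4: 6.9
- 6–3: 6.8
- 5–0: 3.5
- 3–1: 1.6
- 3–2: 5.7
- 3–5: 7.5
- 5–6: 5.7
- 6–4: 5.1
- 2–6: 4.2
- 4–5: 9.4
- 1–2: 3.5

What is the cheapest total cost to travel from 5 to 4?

Shortest distances from 5:
5: 0
0: 3.5  (via 5)
2: 4.3  (via 0)
6: 5.7  (via 5)
3: 6.7  (via 0)
1: 7.8  (via 2)
4: 9.2  (via 2)
Shortest route: 5 → 0 → 2 → 4 = 9.2.

9.2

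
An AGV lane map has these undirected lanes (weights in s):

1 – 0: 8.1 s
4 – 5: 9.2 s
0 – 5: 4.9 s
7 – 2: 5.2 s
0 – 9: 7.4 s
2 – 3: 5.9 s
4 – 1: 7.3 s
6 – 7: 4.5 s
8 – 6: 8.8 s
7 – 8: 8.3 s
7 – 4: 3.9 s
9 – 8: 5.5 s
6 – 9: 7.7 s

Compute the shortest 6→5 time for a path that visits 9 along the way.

20 s

Shortest 6→9: 6–9 = 7.7
Best 9 to 5: 9–0–5 costing 12.3
Total via 9: 7.7 + 12.3 = 20 s.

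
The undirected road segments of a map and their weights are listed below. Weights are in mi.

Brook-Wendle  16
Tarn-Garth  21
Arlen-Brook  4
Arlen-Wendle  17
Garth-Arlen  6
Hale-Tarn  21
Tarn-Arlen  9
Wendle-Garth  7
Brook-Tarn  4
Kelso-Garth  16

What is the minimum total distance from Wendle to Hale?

Shortest distances from Wendle:
Wendle: 0
Garth: 7  (via Wendle)
Arlen: 13  (via Garth)
Brook: 16  (via Wendle)
Tarn: 20  (via Brook)
Kelso: 23  (via Garth)
Hale: 41  (via Tarn)
Shortest route: Wendle → Brook → Tarn → Hale = 41 mi.

41 mi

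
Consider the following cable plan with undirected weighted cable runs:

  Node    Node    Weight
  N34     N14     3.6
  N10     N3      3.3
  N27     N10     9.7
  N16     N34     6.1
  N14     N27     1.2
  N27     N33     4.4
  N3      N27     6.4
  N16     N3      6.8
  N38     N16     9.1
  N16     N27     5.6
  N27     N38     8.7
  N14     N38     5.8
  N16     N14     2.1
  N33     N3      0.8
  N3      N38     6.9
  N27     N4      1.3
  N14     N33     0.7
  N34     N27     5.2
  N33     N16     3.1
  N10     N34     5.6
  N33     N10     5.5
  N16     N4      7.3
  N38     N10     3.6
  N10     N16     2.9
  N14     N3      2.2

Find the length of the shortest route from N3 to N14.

1.5

Running Dijkstra from N3:
N3: 0
N33: 0.8  (via N3)
N14: 1.5  (via N33)
Shortest route: N3 → N33 → N14 = 1.5.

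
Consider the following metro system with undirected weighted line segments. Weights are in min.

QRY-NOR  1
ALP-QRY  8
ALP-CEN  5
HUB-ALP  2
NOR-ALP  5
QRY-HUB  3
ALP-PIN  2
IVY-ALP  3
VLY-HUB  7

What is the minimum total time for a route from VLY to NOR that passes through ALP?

14 min

Shortest VLY→ALP: VLY → HUB → ALP = 9
Shortest ALP→NOR: ALP → NOR = 5
Total via ALP: 9 + 5 = 14 min.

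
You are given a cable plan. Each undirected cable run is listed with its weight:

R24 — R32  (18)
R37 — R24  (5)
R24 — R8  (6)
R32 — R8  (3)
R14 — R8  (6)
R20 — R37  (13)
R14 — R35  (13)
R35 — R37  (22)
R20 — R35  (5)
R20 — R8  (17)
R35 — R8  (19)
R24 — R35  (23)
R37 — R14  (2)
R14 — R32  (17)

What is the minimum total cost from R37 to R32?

11

Settle nodes by increasing distance from R37:
R37: 0
R14: 2  (via R37)
R24: 5  (via R37)
R8: 8  (via R14)
R32: 11  (via R8)
Shortest route: R37 → R14 → R8 → R32 = 11.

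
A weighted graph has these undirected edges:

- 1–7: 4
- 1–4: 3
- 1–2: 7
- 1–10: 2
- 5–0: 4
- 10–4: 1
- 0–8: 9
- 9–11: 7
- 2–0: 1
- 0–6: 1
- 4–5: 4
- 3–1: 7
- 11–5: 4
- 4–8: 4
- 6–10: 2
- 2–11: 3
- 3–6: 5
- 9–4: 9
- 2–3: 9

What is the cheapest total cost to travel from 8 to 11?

Candidate routes:
8 → 4 → 5 → 11: 4+4+4 = 12
8 → 0 → 2 → 11: 9+1+3 = 13
The minimum is 12 via 8 → 4 → 5 → 11.

12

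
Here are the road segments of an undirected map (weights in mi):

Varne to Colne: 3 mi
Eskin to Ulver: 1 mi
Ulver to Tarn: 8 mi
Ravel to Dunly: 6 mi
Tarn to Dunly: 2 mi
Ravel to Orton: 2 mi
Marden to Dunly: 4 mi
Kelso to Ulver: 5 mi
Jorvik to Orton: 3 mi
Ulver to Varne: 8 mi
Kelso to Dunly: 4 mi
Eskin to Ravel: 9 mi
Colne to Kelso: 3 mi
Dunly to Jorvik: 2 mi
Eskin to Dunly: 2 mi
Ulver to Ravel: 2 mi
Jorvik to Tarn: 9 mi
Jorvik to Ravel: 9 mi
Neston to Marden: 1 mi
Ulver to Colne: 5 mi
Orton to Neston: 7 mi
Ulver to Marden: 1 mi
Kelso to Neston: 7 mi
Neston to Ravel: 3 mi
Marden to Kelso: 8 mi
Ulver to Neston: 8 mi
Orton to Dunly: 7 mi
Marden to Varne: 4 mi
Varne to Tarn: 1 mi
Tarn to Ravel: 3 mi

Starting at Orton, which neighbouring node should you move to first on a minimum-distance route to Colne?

Ravel

Compare a few routes:
Orton → Ravel → Ulver → Kelso → Colne: 2+2+5+3 = 12
Orton → Ravel → Ulver → Colne: 2+2+5 = 9
Orton → Ravel → Ulver → Marden → Varne → Colne: 2+2+1+4+3 = 12
Orton → Jorvik → Dunly → Tarn → Varne → Colne: 3+2+2+1+3 = 11
Cheapest is Orton → Ravel → Ulver → Colne at 9 mi.
So from Orton the first move is to Ravel.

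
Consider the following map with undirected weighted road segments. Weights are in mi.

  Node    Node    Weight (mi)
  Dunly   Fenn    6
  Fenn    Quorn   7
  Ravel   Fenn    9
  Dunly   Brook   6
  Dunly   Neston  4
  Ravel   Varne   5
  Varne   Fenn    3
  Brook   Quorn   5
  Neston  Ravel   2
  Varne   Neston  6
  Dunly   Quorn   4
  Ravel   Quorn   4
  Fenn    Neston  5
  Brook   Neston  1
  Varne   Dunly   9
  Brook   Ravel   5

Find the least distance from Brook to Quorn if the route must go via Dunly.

Best Brook to Dunly: Brook → Neston → Dunly costing 5
Shortest Dunly→Quorn: Dunly → Quorn = 4
Total via Dunly: 5 + 4 = 9 mi.

9 mi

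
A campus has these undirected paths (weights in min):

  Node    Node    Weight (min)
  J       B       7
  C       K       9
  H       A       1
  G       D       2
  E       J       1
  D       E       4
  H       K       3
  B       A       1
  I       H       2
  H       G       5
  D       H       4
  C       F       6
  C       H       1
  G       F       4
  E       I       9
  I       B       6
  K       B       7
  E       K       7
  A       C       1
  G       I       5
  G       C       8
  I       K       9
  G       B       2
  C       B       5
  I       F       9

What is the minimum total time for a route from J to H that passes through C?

10 min

Shortest J→C: J → B → A → C = 9
Shortest C→H: C → H = 1
Total via C: 9 + 1 = 10 min.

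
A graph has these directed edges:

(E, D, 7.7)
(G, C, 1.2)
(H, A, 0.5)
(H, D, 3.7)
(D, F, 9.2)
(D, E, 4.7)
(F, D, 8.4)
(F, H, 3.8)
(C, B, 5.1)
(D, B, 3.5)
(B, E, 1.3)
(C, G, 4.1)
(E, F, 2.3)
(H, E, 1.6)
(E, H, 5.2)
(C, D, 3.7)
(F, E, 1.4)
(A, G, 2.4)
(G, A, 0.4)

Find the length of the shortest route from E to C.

9.3

Shortest distances from E:
E: 0
F: 2.3  (via E)
H: 5.2  (via E)
A: 5.7  (via H)
D: 7.7  (via E)
G: 8.1  (via A)
C: 9.3  (via G)
Shortest route: E → H → A → G → C = 9.3.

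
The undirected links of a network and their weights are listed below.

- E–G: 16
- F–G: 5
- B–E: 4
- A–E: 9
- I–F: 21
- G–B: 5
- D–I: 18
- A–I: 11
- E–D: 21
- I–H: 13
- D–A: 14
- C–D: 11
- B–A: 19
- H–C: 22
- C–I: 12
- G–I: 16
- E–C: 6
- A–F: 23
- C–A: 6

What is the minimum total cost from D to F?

31

Shortest distances from D:
D: 0
C: 11  (via D)
A: 14  (via D)
E: 17  (via C)
I: 18  (via D)
B: 21  (via E)
G: 26  (via B)
F: 31  (via G)
Shortest route: D–C–E–B–G–F = 31.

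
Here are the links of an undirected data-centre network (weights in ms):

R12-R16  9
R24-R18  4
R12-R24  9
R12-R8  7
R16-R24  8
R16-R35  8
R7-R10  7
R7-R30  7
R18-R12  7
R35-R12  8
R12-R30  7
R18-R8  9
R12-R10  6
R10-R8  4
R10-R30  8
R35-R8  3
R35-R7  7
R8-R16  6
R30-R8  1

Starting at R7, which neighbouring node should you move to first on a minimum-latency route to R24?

R30

Candidate routes:
R7 → R30 → R8 → R16 → R24: 7+1+6+8 = 22
R7 → R30 → R8 → R18 → R24: 7+1+9+4 = 21
R7 → R10 → R12 → R24: 7+6+9 = 22
Cheapest is R7 → R30 → R8 → R18 → R24 at 21 ms.
So from R7 the first move is to R30.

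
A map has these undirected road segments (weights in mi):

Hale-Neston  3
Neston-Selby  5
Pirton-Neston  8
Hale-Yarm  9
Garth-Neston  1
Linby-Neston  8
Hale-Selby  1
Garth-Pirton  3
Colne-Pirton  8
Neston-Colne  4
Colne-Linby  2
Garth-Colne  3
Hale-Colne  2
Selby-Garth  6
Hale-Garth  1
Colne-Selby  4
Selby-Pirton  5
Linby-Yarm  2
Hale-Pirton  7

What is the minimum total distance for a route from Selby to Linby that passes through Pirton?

13 mi

Best Selby to Pirton: Selby–Pirton costing 5
Shortest Pirton→Linby: Pirton–Garth–Colne–Linby = 8
Total via Pirton: 5 + 8 = 13 mi.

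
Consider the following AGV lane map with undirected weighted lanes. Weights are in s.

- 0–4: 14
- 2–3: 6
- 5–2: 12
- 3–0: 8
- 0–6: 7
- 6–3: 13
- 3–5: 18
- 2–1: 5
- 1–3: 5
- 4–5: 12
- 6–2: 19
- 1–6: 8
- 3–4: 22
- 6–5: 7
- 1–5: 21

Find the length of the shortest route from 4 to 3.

22 s

Compare a few routes:
4 → 3: 22 = 22
4 → 5 → 3: 12+18 = 30
4 → 5 → 2 → 3: 12+12+6 = 30
4 → 5 → 6 → 1 → 3: 12+7+8+5 = 32
Cheapest is 4 → 3 at 22 s.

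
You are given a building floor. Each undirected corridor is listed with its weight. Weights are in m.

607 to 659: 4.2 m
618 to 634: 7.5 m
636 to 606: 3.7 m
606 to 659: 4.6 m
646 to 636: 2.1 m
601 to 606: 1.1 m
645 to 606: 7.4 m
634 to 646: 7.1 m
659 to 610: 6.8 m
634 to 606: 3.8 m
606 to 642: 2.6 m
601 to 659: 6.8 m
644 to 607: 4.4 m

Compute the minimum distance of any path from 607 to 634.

12.6 m

Candidate routes:
607 → 659 → 601 → 606 → 634: 4.2+6.8+1.1+3.8 = 15.9
607 → 659 → 606 → 636 → 646 → 634: 4.2+4.6+3.7+2.1+7.1 = 21.7
607 → 659 → 601 → 606 → 636 → 646 → 634: 4.2+6.8+1.1+3.7+2.1+7.1 = 25
607 → 659 → 606 → 634: 4.2+4.6+3.8 = 12.6
The minimum is 12.6 m via 607 → 659 → 606 → 634.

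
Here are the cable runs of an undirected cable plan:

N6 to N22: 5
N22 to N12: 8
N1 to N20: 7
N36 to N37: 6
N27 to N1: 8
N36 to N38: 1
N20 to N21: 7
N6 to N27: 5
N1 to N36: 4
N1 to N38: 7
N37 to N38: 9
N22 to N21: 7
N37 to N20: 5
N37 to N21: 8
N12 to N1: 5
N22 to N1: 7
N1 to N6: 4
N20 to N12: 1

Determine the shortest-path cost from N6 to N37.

Candidate routes:
N6 - N1 - N12 - N20 - N37: 4+5+1+5 = 15
N6 - N1 - N36 - N37: 4+4+6 = 14
Cheapest is N6 - N1 - N36 - N37 at 14.

14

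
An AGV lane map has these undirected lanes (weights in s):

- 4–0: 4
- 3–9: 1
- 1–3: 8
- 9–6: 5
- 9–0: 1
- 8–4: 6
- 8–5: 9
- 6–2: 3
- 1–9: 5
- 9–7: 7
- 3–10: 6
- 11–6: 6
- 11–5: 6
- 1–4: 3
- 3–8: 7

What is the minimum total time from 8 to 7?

15 s

Running Dijkstra from 8:
8: 0
4: 6  (via 8)
3: 7  (via 8)
9: 8  (via 3)
0: 9  (via 9)
1: 9  (via 4)
5: 9  (via 8)
6: 13  (via 9)
10: 13  (via 3)
7: 15  (via 9)
Shortest route: 8–3–9–7 = 15 s.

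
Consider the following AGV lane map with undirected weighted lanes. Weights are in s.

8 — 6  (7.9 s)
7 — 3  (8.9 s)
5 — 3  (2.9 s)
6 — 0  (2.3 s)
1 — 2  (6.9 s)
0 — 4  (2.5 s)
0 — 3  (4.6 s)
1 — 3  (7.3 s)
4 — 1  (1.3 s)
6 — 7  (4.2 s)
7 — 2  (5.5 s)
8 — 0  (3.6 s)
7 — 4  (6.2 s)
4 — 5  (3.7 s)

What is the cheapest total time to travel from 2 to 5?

11.9 s

Compare a few routes:
2 → 7 → 4 → 5: 5.5+6.2+3.7 = 15.4
2 → 1 → 4 → 5: 6.9+1.3+3.7 = 11.9
2 → 7 → 3 → 5: 5.5+8.9+2.9 = 17.3
2 → 1 → 3 → 5: 6.9+7.3+2.9 = 17.1
Cheapest is 2 → 1 → 4 → 5 at 11.9 s.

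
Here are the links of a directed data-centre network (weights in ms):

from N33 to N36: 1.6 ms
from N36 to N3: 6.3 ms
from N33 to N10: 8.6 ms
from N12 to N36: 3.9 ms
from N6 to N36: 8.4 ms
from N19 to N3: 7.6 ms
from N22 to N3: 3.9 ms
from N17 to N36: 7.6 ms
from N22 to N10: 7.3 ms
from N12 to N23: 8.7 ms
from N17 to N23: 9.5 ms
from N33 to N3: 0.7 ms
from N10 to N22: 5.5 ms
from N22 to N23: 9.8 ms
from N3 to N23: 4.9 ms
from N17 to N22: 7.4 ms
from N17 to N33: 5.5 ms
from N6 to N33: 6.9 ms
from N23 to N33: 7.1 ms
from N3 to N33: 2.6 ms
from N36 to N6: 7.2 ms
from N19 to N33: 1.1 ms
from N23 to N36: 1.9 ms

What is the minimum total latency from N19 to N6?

Candidate routes:
N19 → N33 → N36 → N6: 1.1+1.6+7.2 = 9.9
N19 → N33 → N3 → N23 → N36 → N6: 1.1+0.7+4.9+1.9+7.2 = 15.8
The minimum is 9.9 ms via N19 → N33 → N36 → N6.

9.9 ms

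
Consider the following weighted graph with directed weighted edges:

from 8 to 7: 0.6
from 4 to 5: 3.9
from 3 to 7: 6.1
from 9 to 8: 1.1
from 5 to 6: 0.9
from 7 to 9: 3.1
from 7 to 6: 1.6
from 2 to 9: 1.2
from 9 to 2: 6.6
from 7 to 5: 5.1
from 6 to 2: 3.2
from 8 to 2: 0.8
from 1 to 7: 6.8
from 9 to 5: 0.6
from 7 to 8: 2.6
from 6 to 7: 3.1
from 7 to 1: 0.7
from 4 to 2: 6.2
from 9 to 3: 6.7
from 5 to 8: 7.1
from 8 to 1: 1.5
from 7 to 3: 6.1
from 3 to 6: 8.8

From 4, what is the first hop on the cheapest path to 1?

Compare a few routes:
4 - 2 - 9 - 8 - 7 - 1: 6.2+1.2+1.1+0.6+0.7 = 9.8
4 - 5 - 6 - 7 - 1: 3.9+0.9+3.1+0.7 = 8.6
4 - 5 - 6 - 2 - 9 - 8 - 7 - 1: 3.9+0.9+3.2+1.2+1.1+0.6+0.7 = 11.6
4 - 2 - 9 - 8 - 1: 6.2+1.2+1.1+1.5 = 10
The minimum is 8.6 via 4 - 5 - 6 - 7 - 1.
So from 4 the first move is to 5.

5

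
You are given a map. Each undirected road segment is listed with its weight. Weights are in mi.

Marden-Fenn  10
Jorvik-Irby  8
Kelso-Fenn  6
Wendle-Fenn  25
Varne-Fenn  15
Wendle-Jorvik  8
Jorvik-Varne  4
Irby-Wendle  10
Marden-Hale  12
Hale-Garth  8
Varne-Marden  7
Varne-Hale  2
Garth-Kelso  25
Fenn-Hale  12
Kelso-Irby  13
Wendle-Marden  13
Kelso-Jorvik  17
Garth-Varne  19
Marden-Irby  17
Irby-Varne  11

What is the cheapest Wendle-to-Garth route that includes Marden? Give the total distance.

Best Wendle to Marden: Wendle–Marden costing 13
Best Marden to Garth: Marden–Varne–Hale–Garth costing 17
Total via Marden: 13 + 17 = 30 mi.

30 mi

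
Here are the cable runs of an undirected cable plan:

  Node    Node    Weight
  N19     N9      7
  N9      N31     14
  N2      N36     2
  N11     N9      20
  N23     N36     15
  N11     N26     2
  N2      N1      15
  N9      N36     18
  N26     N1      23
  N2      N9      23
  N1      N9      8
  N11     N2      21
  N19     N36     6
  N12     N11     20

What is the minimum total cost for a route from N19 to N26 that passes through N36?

31

Shortest N19→N36: N19 → N36 = 6
Shortest N36→N26: N36 → N2 → N11 → N26 = 25
Total via N36: 6 + 25 = 31.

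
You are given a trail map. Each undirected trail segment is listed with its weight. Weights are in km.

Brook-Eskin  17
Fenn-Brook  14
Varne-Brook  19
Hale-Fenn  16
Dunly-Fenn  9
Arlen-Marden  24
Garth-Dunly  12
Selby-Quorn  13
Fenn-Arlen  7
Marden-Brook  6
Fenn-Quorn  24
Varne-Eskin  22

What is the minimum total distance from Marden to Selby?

57 km

Compare a few routes:
Marden → Arlen → Fenn → Quorn → Selby: 24+7+24+13 = 68
Marden → Brook → Fenn → Quorn → Selby: 6+14+24+13 = 57
Cheapest is Marden → Brook → Fenn → Quorn → Selby at 57 km.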